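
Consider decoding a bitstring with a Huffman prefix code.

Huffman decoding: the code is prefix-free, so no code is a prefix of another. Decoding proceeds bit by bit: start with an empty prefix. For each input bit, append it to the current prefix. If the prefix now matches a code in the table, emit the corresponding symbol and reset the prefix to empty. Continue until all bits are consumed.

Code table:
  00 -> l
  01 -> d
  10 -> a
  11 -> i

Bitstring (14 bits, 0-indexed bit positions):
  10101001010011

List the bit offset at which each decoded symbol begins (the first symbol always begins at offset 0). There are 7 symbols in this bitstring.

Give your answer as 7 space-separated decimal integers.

Answer: 0 2 4 6 8 10 12

Derivation:
Bit 0: prefix='1' (no match yet)
Bit 1: prefix='10' -> emit 'a', reset
Bit 2: prefix='1' (no match yet)
Bit 3: prefix='10' -> emit 'a', reset
Bit 4: prefix='1' (no match yet)
Bit 5: prefix='10' -> emit 'a', reset
Bit 6: prefix='0' (no match yet)
Bit 7: prefix='01' -> emit 'd', reset
Bit 8: prefix='0' (no match yet)
Bit 9: prefix='01' -> emit 'd', reset
Bit 10: prefix='0' (no match yet)
Bit 11: prefix='00' -> emit 'l', reset
Bit 12: prefix='1' (no match yet)
Bit 13: prefix='11' -> emit 'i', reset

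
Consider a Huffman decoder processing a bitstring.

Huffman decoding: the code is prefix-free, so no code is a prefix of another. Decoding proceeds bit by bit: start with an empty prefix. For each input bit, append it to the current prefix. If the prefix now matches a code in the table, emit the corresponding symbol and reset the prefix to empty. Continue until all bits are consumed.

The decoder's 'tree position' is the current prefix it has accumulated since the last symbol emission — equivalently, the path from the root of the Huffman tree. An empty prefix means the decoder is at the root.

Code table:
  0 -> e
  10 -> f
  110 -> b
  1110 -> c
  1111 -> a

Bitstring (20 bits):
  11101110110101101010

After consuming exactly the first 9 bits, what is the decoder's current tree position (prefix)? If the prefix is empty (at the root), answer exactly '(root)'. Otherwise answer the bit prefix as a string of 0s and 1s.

Answer: 1

Derivation:
Bit 0: prefix='1' (no match yet)
Bit 1: prefix='11' (no match yet)
Bit 2: prefix='111' (no match yet)
Bit 3: prefix='1110' -> emit 'c', reset
Bit 4: prefix='1' (no match yet)
Bit 5: prefix='11' (no match yet)
Bit 6: prefix='111' (no match yet)
Bit 7: prefix='1110' -> emit 'c', reset
Bit 8: prefix='1' (no match yet)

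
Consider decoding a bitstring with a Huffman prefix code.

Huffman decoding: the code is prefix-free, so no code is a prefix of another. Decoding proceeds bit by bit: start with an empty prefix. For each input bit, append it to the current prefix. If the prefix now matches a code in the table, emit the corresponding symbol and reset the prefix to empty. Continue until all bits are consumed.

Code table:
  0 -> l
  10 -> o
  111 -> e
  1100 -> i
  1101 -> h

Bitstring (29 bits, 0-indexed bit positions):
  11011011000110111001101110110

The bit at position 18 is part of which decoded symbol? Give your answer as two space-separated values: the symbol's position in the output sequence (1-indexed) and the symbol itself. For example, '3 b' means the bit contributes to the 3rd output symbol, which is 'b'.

Bit 0: prefix='1' (no match yet)
Bit 1: prefix='11' (no match yet)
Bit 2: prefix='110' (no match yet)
Bit 3: prefix='1101' -> emit 'h', reset
Bit 4: prefix='1' (no match yet)
Bit 5: prefix='10' -> emit 'o', reset
Bit 6: prefix='1' (no match yet)
Bit 7: prefix='11' (no match yet)
Bit 8: prefix='110' (no match yet)
Bit 9: prefix='1100' -> emit 'i', reset
Bit 10: prefix='0' -> emit 'l', reset
Bit 11: prefix='1' (no match yet)
Bit 12: prefix='11' (no match yet)
Bit 13: prefix='110' (no match yet)
Bit 14: prefix='1101' -> emit 'h', reset
Bit 15: prefix='1' (no match yet)
Bit 16: prefix='11' (no match yet)
Bit 17: prefix='110' (no match yet)
Bit 18: prefix='1100' -> emit 'i', reset
Bit 19: prefix='1' (no match yet)
Bit 20: prefix='11' (no match yet)
Bit 21: prefix='110' (no match yet)
Bit 22: prefix='1101' -> emit 'h', reset

Answer: 6 i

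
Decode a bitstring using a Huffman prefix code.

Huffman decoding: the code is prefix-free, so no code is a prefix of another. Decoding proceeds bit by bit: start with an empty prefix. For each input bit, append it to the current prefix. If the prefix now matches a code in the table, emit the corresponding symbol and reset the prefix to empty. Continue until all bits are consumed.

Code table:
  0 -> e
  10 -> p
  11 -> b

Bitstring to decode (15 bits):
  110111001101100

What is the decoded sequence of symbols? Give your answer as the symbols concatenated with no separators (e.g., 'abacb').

Answer: bebpebebee

Derivation:
Bit 0: prefix='1' (no match yet)
Bit 1: prefix='11' -> emit 'b', reset
Bit 2: prefix='0' -> emit 'e', reset
Bit 3: prefix='1' (no match yet)
Bit 4: prefix='11' -> emit 'b', reset
Bit 5: prefix='1' (no match yet)
Bit 6: prefix='10' -> emit 'p', reset
Bit 7: prefix='0' -> emit 'e', reset
Bit 8: prefix='1' (no match yet)
Bit 9: prefix='11' -> emit 'b', reset
Bit 10: prefix='0' -> emit 'e', reset
Bit 11: prefix='1' (no match yet)
Bit 12: prefix='11' -> emit 'b', reset
Bit 13: prefix='0' -> emit 'e', reset
Bit 14: prefix='0' -> emit 'e', reset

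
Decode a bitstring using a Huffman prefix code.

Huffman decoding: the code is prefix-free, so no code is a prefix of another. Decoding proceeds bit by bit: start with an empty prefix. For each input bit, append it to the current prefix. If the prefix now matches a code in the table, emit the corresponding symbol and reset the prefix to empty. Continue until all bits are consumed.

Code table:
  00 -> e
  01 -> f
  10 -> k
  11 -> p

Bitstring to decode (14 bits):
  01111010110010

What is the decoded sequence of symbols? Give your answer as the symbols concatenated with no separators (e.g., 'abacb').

Bit 0: prefix='0' (no match yet)
Bit 1: prefix='01' -> emit 'f', reset
Bit 2: prefix='1' (no match yet)
Bit 3: prefix='11' -> emit 'p', reset
Bit 4: prefix='1' (no match yet)
Bit 5: prefix='10' -> emit 'k', reset
Bit 6: prefix='1' (no match yet)
Bit 7: prefix='10' -> emit 'k', reset
Bit 8: prefix='1' (no match yet)
Bit 9: prefix='11' -> emit 'p', reset
Bit 10: prefix='0' (no match yet)
Bit 11: prefix='00' -> emit 'e', reset
Bit 12: prefix='1' (no match yet)
Bit 13: prefix='10' -> emit 'k', reset

Answer: fpkkpek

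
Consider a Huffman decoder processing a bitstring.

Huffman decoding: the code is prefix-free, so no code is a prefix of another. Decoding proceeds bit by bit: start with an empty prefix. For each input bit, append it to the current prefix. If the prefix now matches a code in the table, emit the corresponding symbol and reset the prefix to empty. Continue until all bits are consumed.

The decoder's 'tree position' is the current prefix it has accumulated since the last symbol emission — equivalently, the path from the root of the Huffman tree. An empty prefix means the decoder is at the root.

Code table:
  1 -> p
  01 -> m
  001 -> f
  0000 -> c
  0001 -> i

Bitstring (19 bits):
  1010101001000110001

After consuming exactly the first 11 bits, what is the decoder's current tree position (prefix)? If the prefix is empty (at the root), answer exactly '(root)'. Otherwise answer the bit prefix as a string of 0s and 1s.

Answer: 0

Derivation:
Bit 0: prefix='1' -> emit 'p', reset
Bit 1: prefix='0' (no match yet)
Bit 2: prefix='01' -> emit 'm', reset
Bit 3: prefix='0' (no match yet)
Bit 4: prefix='01' -> emit 'm', reset
Bit 5: prefix='0' (no match yet)
Bit 6: prefix='01' -> emit 'm', reset
Bit 7: prefix='0' (no match yet)
Bit 8: prefix='00' (no match yet)
Bit 9: prefix='001' -> emit 'f', reset
Bit 10: prefix='0' (no match yet)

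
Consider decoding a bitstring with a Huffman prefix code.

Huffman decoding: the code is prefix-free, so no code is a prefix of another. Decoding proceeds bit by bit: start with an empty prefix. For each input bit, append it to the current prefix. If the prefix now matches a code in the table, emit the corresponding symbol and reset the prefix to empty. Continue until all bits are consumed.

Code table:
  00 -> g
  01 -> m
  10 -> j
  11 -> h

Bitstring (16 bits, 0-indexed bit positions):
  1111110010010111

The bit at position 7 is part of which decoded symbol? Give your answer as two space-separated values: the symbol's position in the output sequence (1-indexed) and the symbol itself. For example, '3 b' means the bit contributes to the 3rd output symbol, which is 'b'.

Bit 0: prefix='1' (no match yet)
Bit 1: prefix='11' -> emit 'h', reset
Bit 2: prefix='1' (no match yet)
Bit 3: prefix='11' -> emit 'h', reset
Bit 4: prefix='1' (no match yet)
Bit 5: prefix='11' -> emit 'h', reset
Bit 6: prefix='0' (no match yet)
Bit 7: prefix='00' -> emit 'g', reset
Bit 8: prefix='1' (no match yet)
Bit 9: prefix='10' -> emit 'j', reset
Bit 10: prefix='0' (no match yet)
Bit 11: prefix='01' -> emit 'm', reset

Answer: 4 g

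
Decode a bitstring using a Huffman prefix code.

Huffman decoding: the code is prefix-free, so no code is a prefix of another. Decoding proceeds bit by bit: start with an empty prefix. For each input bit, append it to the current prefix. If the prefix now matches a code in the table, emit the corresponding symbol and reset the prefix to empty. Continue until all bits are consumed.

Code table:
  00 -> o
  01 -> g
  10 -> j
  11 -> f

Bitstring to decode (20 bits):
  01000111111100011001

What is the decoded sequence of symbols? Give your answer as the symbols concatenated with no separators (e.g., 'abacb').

Bit 0: prefix='0' (no match yet)
Bit 1: prefix='01' -> emit 'g', reset
Bit 2: prefix='0' (no match yet)
Bit 3: prefix='00' -> emit 'o', reset
Bit 4: prefix='0' (no match yet)
Bit 5: prefix='01' -> emit 'g', reset
Bit 6: prefix='1' (no match yet)
Bit 7: prefix='11' -> emit 'f', reset
Bit 8: prefix='1' (no match yet)
Bit 9: prefix='11' -> emit 'f', reset
Bit 10: prefix='1' (no match yet)
Bit 11: prefix='11' -> emit 'f', reset
Bit 12: prefix='0' (no match yet)
Bit 13: prefix='00' -> emit 'o', reset
Bit 14: prefix='0' (no match yet)
Bit 15: prefix='01' -> emit 'g', reset
Bit 16: prefix='1' (no match yet)
Bit 17: prefix='10' -> emit 'j', reset
Bit 18: prefix='0' (no match yet)
Bit 19: prefix='01' -> emit 'g', reset

Answer: gogfffogjg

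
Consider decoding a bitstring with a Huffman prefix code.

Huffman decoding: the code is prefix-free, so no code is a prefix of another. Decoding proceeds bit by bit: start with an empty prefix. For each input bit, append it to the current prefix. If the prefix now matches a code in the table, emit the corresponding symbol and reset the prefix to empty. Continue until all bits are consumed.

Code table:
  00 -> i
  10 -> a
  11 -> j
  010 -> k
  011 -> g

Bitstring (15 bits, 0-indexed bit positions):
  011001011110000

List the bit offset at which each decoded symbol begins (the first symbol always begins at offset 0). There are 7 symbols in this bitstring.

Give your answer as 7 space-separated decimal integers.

Bit 0: prefix='0' (no match yet)
Bit 1: prefix='01' (no match yet)
Bit 2: prefix='011' -> emit 'g', reset
Bit 3: prefix='0' (no match yet)
Bit 4: prefix='00' -> emit 'i', reset
Bit 5: prefix='1' (no match yet)
Bit 6: prefix='10' -> emit 'a', reset
Bit 7: prefix='1' (no match yet)
Bit 8: prefix='11' -> emit 'j', reset
Bit 9: prefix='1' (no match yet)
Bit 10: prefix='11' -> emit 'j', reset
Bit 11: prefix='0' (no match yet)
Bit 12: prefix='00' -> emit 'i', reset
Bit 13: prefix='0' (no match yet)
Bit 14: prefix='00' -> emit 'i', reset

Answer: 0 3 5 7 9 11 13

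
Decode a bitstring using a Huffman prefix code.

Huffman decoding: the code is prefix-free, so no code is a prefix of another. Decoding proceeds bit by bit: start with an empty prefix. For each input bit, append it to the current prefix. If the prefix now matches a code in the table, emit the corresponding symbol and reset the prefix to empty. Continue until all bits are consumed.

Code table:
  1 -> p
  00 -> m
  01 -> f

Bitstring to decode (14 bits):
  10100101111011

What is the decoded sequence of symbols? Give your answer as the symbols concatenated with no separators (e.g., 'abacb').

Answer: pfmpfpppfp

Derivation:
Bit 0: prefix='1' -> emit 'p', reset
Bit 1: prefix='0' (no match yet)
Bit 2: prefix='01' -> emit 'f', reset
Bit 3: prefix='0' (no match yet)
Bit 4: prefix='00' -> emit 'm', reset
Bit 5: prefix='1' -> emit 'p', reset
Bit 6: prefix='0' (no match yet)
Bit 7: prefix='01' -> emit 'f', reset
Bit 8: prefix='1' -> emit 'p', reset
Bit 9: prefix='1' -> emit 'p', reset
Bit 10: prefix='1' -> emit 'p', reset
Bit 11: prefix='0' (no match yet)
Bit 12: prefix='01' -> emit 'f', reset
Bit 13: prefix='1' -> emit 'p', reset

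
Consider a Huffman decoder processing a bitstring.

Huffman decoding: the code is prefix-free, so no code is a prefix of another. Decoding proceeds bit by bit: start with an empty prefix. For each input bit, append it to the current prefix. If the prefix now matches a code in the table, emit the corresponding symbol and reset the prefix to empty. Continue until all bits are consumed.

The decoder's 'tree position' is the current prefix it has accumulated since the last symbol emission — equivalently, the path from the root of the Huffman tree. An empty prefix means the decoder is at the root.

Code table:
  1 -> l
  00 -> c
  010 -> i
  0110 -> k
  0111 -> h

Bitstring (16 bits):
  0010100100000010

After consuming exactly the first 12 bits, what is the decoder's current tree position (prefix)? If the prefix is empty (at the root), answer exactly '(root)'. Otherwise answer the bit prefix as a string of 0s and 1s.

Bit 0: prefix='0' (no match yet)
Bit 1: prefix='00' -> emit 'c', reset
Bit 2: prefix='1' -> emit 'l', reset
Bit 3: prefix='0' (no match yet)
Bit 4: prefix='01' (no match yet)
Bit 5: prefix='010' -> emit 'i', reset
Bit 6: prefix='0' (no match yet)
Bit 7: prefix='01' (no match yet)
Bit 8: prefix='010' -> emit 'i', reset
Bit 9: prefix='0' (no match yet)
Bit 10: prefix='00' -> emit 'c', reset
Bit 11: prefix='0' (no match yet)

Answer: 0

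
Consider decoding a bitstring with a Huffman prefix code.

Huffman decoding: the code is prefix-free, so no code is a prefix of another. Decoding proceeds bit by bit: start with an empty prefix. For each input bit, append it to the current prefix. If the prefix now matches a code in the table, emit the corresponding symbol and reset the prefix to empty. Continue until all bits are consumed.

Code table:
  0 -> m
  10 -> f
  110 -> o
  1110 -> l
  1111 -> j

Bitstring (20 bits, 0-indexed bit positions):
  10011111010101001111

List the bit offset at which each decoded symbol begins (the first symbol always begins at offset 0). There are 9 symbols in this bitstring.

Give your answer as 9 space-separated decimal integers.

Answer: 0 2 3 7 9 11 13 15 16

Derivation:
Bit 0: prefix='1' (no match yet)
Bit 1: prefix='10' -> emit 'f', reset
Bit 2: prefix='0' -> emit 'm', reset
Bit 3: prefix='1' (no match yet)
Bit 4: prefix='11' (no match yet)
Bit 5: prefix='111' (no match yet)
Bit 6: prefix='1111' -> emit 'j', reset
Bit 7: prefix='1' (no match yet)
Bit 8: prefix='10' -> emit 'f', reset
Bit 9: prefix='1' (no match yet)
Bit 10: prefix='10' -> emit 'f', reset
Bit 11: prefix='1' (no match yet)
Bit 12: prefix='10' -> emit 'f', reset
Bit 13: prefix='1' (no match yet)
Bit 14: prefix='10' -> emit 'f', reset
Bit 15: prefix='0' -> emit 'm', reset
Bit 16: prefix='1' (no match yet)
Bit 17: prefix='11' (no match yet)
Bit 18: prefix='111' (no match yet)
Bit 19: prefix='1111' -> emit 'j', reset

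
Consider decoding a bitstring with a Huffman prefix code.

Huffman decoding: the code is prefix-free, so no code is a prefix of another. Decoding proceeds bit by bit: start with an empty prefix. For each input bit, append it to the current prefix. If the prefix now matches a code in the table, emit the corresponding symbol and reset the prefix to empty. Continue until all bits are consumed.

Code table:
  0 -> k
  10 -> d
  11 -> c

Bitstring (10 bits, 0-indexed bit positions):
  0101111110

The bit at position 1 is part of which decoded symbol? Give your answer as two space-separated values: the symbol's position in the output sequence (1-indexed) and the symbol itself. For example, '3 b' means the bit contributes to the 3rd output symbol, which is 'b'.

Bit 0: prefix='0' -> emit 'k', reset
Bit 1: prefix='1' (no match yet)
Bit 2: prefix='10' -> emit 'd', reset
Bit 3: prefix='1' (no match yet)
Bit 4: prefix='11' -> emit 'c', reset
Bit 5: prefix='1' (no match yet)

Answer: 2 d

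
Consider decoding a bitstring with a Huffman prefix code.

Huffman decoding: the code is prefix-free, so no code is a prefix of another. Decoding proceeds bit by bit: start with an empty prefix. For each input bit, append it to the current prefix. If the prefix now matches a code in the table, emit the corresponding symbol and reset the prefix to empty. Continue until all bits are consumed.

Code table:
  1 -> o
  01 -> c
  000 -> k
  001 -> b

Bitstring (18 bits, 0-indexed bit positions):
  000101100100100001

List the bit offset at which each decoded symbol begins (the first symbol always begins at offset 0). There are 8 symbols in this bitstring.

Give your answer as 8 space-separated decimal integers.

Bit 0: prefix='0' (no match yet)
Bit 1: prefix='00' (no match yet)
Bit 2: prefix='000' -> emit 'k', reset
Bit 3: prefix='1' -> emit 'o', reset
Bit 4: prefix='0' (no match yet)
Bit 5: prefix='01' -> emit 'c', reset
Bit 6: prefix='1' -> emit 'o', reset
Bit 7: prefix='0' (no match yet)
Bit 8: prefix='00' (no match yet)
Bit 9: prefix='001' -> emit 'b', reset
Bit 10: prefix='0' (no match yet)
Bit 11: prefix='00' (no match yet)
Bit 12: prefix='001' -> emit 'b', reset
Bit 13: prefix='0' (no match yet)
Bit 14: prefix='00' (no match yet)
Bit 15: prefix='000' -> emit 'k', reset
Bit 16: prefix='0' (no match yet)
Bit 17: prefix='01' -> emit 'c', reset

Answer: 0 3 4 6 7 10 13 16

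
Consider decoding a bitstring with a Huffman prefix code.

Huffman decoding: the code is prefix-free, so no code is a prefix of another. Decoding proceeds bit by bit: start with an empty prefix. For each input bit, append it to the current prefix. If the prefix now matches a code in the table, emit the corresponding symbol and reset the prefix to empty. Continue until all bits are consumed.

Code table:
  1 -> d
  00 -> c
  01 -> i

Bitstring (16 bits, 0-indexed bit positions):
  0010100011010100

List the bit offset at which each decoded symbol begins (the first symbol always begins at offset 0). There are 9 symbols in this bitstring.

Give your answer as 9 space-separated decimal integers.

Bit 0: prefix='0' (no match yet)
Bit 1: prefix='00' -> emit 'c', reset
Bit 2: prefix='1' -> emit 'd', reset
Bit 3: prefix='0' (no match yet)
Bit 4: prefix='01' -> emit 'i', reset
Bit 5: prefix='0' (no match yet)
Bit 6: prefix='00' -> emit 'c', reset
Bit 7: prefix='0' (no match yet)
Bit 8: prefix='01' -> emit 'i', reset
Bit 9: prefix='1' -> emit 'd', reset
Bit 10: prefix='0' (no match yet)
Bit 11: prefix='01' -> emit 'i', reset
Bit 12: prefix='0' (no match yet)
Bit 13: prefix='01' -> emit 'i', reset
Bit 14: prefix='0' (no match yet)
Bit 15: prefix='00' -> emit 'c', reset

Answer: 0 2 3 5 7 9 10 12 14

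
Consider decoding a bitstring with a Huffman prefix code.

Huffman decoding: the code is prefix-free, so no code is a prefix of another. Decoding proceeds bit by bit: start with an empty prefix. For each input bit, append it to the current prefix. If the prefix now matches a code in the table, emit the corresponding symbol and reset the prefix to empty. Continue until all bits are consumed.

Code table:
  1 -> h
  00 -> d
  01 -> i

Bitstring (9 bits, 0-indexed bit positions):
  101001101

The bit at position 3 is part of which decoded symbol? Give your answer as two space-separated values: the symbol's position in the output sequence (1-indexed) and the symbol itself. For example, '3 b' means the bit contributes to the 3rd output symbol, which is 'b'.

Bit 0: prefix='1' -> emit 'h', reset
Bit 1: prefix='0' (no match yet)
Bit 2: prefix='01' -> emit 'i', reset
Bit 3: prefix='0' (no match yet)
Bit 4: prefix='00' -> emit 'd', reset
Bit 5: prefix='1' -> emit 'h', reset
Bit 6: prefix='1' -> emit 'h', reset
Bit 7: prefix='0' (no match yet)

Answer: 3 d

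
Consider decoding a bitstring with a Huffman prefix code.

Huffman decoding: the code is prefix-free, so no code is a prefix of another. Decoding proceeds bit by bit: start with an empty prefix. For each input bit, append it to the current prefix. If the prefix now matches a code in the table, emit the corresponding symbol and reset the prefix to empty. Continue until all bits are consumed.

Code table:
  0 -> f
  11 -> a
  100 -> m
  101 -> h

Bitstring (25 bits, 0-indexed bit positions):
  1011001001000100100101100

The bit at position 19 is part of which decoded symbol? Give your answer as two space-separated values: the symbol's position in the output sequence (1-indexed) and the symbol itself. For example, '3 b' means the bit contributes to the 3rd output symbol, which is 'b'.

Bit 0: prefix='1' (no match yet)
Bit 1: prefix='10' (no match yet)
Bit 2: prefix='101' -> emit 'h', reset
Bit 3: prefix='1' (no match yet)
Bit 4: prefix='10' (no match yet)
Bit 5: prefix='100' -> emit 'm', reset
Bit 6: prefix='1' (no match yet)
Bit 7: prefix='10' (no match yet)
Bit 8: prefix='100' -> emit 'm', reset
Bit 9: prefix='1' (no match yet)
Bit 10: prefix='10' (no match yet)
Bit 11: prefix='100' -> emit 'm', reset
Bit 12: prefix='0' -> emit 'f', reset
Bit 13: prefix='1' (no match yet)
Bit 14: prefix='10' (no match yet)
Bit 15: prefix='100' -> emit 'm', reset
Bit 16: prefix='1' (no match yet)
Bit 17: prefix='10' (no match yet)
Bit 18: prefix='100' -> emit 'm', reset
Bit 19: prefix='1' (no match yet)
Bit 20: prefix='10' (no match yet)
Bit 21: prefix='101' -> emit 'h', reset
Bit 22: prefix='1' (no match yet)
Bit 23: prefix='10' (no match yet)

Answer: 8 h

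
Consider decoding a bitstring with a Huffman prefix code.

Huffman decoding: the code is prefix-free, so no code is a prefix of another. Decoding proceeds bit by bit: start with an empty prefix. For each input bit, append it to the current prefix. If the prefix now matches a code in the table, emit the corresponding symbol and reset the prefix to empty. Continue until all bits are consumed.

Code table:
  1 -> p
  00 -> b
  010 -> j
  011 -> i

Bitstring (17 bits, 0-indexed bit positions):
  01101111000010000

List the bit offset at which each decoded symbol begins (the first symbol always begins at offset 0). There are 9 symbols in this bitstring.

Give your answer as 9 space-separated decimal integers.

Bit 0: prefix='0' (no match yet)
Bit 1: prefix='01' (no match yet)
Bit 2: prefix='011' -> emit 'i', reset
Bit 3: prefix='0' (no match yet)
Bit 4: prefix='01' (no match yet)
Bit 5: prefix='011' -> emit 'i', reset
Bit 6: prefix='1' -> emit 'p', reset
Bit 7: prefix='1' -> emit 'p', reset
Bit 8: prefix='0' (no match yet)
Bit 9: prefix='00' -> emit 'b', reset
Bit 10: prefix='0' (no match yet)
Bit 11: prefix='00' -> emit 'b', reset
Bit 12: prefix='1' -> emit 'p', reset
Bit 13: prefix='0' (no match yet)
Bit 14: prefix='00' -> emit 'b', reset
Bit 15: prefix='0' (no match yet)
Bit 16: prefix='00' -> emit 'b', reset

Answer: 0 3 6 7 8 10 12 13 15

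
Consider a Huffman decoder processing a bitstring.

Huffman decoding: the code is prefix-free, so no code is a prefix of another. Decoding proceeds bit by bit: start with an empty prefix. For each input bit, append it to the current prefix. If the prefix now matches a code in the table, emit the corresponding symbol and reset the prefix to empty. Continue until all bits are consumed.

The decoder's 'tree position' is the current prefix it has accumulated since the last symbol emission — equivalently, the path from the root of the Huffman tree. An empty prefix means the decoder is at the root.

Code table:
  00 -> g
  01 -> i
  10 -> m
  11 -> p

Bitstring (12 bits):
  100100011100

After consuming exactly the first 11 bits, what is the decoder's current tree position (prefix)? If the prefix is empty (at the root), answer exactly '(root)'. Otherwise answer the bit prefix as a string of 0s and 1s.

Bit 0: prefix='1' (no match yet)
Bit 1: prefix='10' -> emit 'm', reset
Bit 2: prefix='0' (no match yet)
Bit 3: prefix='01' -> emit 'i', reset
Bit 4: prefix='0' (no match yet)
Bit 5: prefix='00' -> emit 'g', reset
Bit 6: prefix='0' (no match yet)
Bit 7: prefix='01' -> emit 'i', reset
Bit 8: prefix='1' (no match yet)
Bit 9: prefix='11' -> emit 'p', reset
Bit 10: prefix='0' (no match yet)

Answer: 0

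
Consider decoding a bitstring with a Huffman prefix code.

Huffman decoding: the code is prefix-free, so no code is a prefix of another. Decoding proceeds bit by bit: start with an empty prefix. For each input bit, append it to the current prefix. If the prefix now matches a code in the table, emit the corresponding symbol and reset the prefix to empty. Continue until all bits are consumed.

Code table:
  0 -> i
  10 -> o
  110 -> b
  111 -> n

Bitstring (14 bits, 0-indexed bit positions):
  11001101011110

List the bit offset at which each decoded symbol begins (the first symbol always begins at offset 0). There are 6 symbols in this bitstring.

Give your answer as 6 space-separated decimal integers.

Answer: 0 3 4 7 9 12

Derivation:
Bit 0: prefix='1' (no match yet)
Bit 1: prefix='11' (no match yet)
Bit 2: prefix='110' -> emit 'b', reset
Bit 3: prefix='0' -> emit 'i', reset
Bit 4: prefix='1' (no match yet)
Bit 5: prefix='11' (no match yet)
Bit 6: prefix='110' -> emit 'b', reset
Bit 7: prefix='1' (no match yet)
Bit 8: prefix='10' -> emit 'o', reset
Bit 9: prefix='1' (no match yet)
Bit 10: prefix='11' (no match yet)
Bit 11: prefix='111' -> emit 'n', reset
Bit 12: prefix='1' (no match yet)
Bit 13: prefix='10' -> emit 'o', reset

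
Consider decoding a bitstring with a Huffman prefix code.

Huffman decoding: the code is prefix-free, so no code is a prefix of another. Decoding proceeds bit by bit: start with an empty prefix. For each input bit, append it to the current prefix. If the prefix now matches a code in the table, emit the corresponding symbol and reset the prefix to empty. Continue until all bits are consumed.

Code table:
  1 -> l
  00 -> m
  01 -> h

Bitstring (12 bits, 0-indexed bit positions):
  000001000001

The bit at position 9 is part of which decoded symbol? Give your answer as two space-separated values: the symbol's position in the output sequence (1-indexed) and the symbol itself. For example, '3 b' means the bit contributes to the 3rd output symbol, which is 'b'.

Answer: 5 m

Derivation:
Bit 0: prefix='0' (no match yet)
Bit 1: prefix='00' -> emit 'm', reset
Bit 2: prefix='0' (no match yet)
Bit 3: prefix='00' -> emit 'm', reset
Bit 4: prefix='0' (no match yet)
Bit 5: prefix='01' -> emit 'h', reset
Bit 6: prefix='0' (no match yet)
Bit 7: prefix='00' -> emit 'm', reset
Bit 8: prefix='0' (no match yet)
Bit 9: prefix='00' -> emit 'm', reset
Bit 10: prefix='0' (no match yet)
Bit 11: prefix='01' -> emit 'h', reset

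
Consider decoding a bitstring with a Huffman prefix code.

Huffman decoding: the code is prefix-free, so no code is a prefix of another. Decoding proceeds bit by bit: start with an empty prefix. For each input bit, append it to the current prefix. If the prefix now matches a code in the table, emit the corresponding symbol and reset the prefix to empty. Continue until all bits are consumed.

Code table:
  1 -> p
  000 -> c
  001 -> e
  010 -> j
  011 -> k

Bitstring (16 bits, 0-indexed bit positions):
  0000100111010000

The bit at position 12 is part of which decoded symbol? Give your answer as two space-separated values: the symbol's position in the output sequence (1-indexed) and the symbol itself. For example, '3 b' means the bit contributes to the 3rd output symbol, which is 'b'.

Bit 0: prefix='0' (no match yet)
Bit 1: prefix='00' (no match yet)
Bit 2: prefix='000' -> emit 'c', reset
Bit 3: prefix='0' (no match yet)
Bit 4: prefix='01' (no match yet)
Bit 5: prefix='010' -> emit 'j', reset
Bit 6: prefix='0' (no match yet)
Bit 7: prefix='01' (no match yet)
Bit 8: prefix='011' -> emit 'k', reset
Bit 9: prefix='1' -> emit 'p', reset
Bit 10: prefix='0' (no match yet)
Bit 11: prefix='01' (no match yet)
Bit 12: prefix='010' -> emit 'j', reset
Bit 13: prefix='0' (no match yet)
Bit 14: prefix='00' (no match yet)
Bit 15: prefix='000' -> emit 'c', reset

Answer: 5 j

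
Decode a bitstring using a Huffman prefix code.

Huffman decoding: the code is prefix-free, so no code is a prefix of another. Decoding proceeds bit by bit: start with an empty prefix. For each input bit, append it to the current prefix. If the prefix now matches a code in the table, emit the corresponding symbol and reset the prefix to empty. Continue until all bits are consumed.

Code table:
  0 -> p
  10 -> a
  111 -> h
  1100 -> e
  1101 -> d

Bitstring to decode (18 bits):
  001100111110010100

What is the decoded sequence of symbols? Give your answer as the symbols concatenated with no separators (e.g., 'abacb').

Answer: ppeheaap

Derivation:
Bit 0: prefix='0' -> emit 'p', reset
Bit 1: prefix='0' -> emit 'p', reset
Bit 2: prefix='1' (no match yet)
Bit 3: prefix='11' (no match yet)
Bit 4: prefix='110' (no match yet)
Bit 5: prefix='1100' -> emit 'e', reset
Bit 6: prefix='1' (no match yet)
Bit 7: prefix='11' (no match yet)
Bit 8: prefix='111' -> emit 'h', reset
Bit 9: prefix='1' (no match yet)
Bit 10: prefix='11' (no match yet)
Bit 11: prefix='110' (no match yet)
Bit 12: prefix='1100' -> emit 'e', reset
Bit 13: prefix='1' (no match yet)
Bit 14: prefix='10' -> emit 'a', reset
Bit 15: prefix='1' (no match yet)
Bit 16: prefix='10' -> emit 'a', reset
Bit 17: prefix='0' -> emit 'p', reset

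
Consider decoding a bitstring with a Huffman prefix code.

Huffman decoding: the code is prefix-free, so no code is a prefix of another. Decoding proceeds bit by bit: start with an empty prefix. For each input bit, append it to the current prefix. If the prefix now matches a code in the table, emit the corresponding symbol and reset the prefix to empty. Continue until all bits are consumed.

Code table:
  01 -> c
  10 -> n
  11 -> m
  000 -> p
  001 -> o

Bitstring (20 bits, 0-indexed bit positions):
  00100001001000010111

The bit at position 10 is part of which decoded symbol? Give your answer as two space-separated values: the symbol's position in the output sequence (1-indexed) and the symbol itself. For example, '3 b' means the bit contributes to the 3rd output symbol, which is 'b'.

Answer: 4 o

Derivation:
Bit 0: prefix='0' (no match yet)
Bit 1: prefix='00' (no match yet)
Bit 2: prefix='001' -> emit 'o', reset
Bit 3: prefix='0' (no match yet)
Bit 4: prefix='00' (no match yet)
Bit 5: prefix='000' -> emit 'p', reset
Bit 6: prefix='0' (no match yet)
Bit 7: prefix='01' -> emit 'c', reset
Bit 8: prefix='0' (no match yet)
Bit 9: prefix='00' (no match yet)
Bit 10: prefix='001' -> emit 'o', reset
Bit 11: prefix='0' (no match yet)
Bit 12: prefix='00' (no match yet)
Bit 13: prefix='000' -> emit 'p', reset
Bit 14: prefix='0' (no match yet)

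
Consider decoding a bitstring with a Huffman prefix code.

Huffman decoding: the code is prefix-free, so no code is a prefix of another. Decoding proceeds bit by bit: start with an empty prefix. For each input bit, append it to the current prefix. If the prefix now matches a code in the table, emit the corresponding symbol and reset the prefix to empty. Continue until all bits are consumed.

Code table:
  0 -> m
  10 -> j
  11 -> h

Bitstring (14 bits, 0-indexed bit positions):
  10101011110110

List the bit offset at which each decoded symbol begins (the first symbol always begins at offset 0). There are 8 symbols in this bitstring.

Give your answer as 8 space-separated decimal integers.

Answer: 0 2 4 6 8 10 11 13

Derivation:
Bit 0: prefix='1' (no match yet)
Bit 1: prefix='10' -> emit 'j', reset
Bit 2: prefix='1' (no match yet)
Bit 3: prefix='10' -> emit 'j', reset
Bit 4: prefix='1' (no match yet)
Bit 5: prefix='10' -> emit 'j', reset
Bit 6: prefix='1' (no match yet)
Bit 7: prefix='11' -> emit 'h', reset
Bit 8: prefix='1' (no match yet)
Bit 9: prefix='11' -> emit 'h', reset
Bit 10: prefix='0' -> emit 'm', reset
Bit 11: prefix='1' (no match yet)
Bit 12: prefix='11' -> emit 'h', reset
Bit 13: prefix='0' -> emit 'm', reset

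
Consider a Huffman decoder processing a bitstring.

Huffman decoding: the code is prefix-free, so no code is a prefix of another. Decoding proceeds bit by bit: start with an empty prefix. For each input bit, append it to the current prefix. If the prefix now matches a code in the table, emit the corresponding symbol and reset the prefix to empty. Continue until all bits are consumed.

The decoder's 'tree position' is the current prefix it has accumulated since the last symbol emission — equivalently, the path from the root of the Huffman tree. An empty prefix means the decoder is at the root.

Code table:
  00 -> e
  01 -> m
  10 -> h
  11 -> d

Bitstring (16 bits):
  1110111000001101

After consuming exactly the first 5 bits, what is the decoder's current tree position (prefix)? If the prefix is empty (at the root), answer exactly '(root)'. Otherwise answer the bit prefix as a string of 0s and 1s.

Answer: 1

Derivation:
Bit 0: prefix='1' (no match yet)
Bit 1: prefix='11' -> emit 'd', reset
Bit 2: prefix='1' (no match yet)
Bit 3: prefix='10' -> emit 'h', reset
Bit 4: prefix='1' (no match yet)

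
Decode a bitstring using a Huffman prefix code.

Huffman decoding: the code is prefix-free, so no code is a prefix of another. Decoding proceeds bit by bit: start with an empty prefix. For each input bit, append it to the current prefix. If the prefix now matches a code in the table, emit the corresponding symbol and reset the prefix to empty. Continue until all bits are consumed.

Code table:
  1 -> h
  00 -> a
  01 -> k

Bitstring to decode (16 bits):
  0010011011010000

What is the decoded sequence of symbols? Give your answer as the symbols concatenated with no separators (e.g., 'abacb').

Answer: ahahhkhkaa

Derivation:
Bit 0: prefix='0' (no match yet)
Bit 1: prefix='00' -> emit 'a', reset
Bit 2: prefix='1' -> emit 'h', reset
Bit 3: prefix='0' (no match yet)
Bit 4: prefix='00' -> emit 'a', reset
Bit 5: prefix='1' -> emit 'h', reset
Bit 6: prefix='1' -> emit 'h', reset
Bit 7: prefix='0' (no match yet)
Bit 8: prefix='01' -> emit 'k', reset
Bit 9: prefix='1' -> emit 'h', reset
Bit 10: prefix='0' (no match yet)
Bit 11: prefix='01' -> emit 'k', reset
Bit 12: prefix='0' (no match yet)
Bit 13: prefix='00' -> emit 'a', reset
Bit 14: prefix='0' (no match yet)
Bit 15: prefix='00' -> emit 'a', reset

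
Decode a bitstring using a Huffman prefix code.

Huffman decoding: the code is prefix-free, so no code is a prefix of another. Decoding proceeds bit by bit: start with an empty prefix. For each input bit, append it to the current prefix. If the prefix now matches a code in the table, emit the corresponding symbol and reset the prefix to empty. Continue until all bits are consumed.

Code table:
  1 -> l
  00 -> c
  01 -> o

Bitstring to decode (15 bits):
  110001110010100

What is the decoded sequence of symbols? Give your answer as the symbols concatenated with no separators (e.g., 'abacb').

Bit 0: prefix='1' -> emit 'l', reset
Bit 1: prefix='1' -> emit 'l', reset
Bit 2: prefix='0' (no match yet)
Bit 3: prefix='00' -> emit 'c', reset
Bit 4: prefix='0' (no match yet)
Bit 5: prefix='01' -> emit 'o', reset
Bit 6: prefix='1' -> emit 'l', reset
Bit 7: prefix='1' -> emit 'l', reset
Bit 8: prefix='0' (no match yet)
Bit 9: prefix='00' -> emit 'c', reset
Bit 10: prefix='1' -> emit 'l', reset
Bit 11: prefix='0' (no match yet)
Bit 12: prefix='01' -> emit 'o', reset
Bit 13: prefix='0' (no match yet)
Bit 14: prefix='00' -> emit 'c', reset

Answer: llcollcloc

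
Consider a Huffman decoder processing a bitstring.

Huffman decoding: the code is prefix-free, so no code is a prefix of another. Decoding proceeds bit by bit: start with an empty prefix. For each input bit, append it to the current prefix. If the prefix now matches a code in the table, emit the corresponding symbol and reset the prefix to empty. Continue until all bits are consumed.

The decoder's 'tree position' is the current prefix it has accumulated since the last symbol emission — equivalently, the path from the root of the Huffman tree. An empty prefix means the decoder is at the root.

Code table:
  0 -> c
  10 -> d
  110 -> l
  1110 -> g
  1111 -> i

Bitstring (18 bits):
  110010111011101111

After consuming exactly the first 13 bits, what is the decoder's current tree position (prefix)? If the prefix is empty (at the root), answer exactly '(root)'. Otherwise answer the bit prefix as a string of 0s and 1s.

Bit 0: prefix='1' (no match yet)
Bit 1: prefix='11' (no match yet)
Bit 2: prefix='110' -> emit 'l', reset
Bit 3: prefix='0' -> emit 'c', reset
Bit 4: prefix='1' (no match yet)
Bit 5: prefix='10' -> emit 'd', reset
Bit 6: prefix='1' (no match yet)
Bit 7: prefix='11' (no match yet)
Bit 8: prefix='111' (no match yet)
Bit 9: prefix='1110' -> emit 'g', reset
Bit 10: prefix='1' (no match yet)
Bit 11: prefix='11' (no match yet)
Bit 12: prefix='111' (no match yet)

Answer: 111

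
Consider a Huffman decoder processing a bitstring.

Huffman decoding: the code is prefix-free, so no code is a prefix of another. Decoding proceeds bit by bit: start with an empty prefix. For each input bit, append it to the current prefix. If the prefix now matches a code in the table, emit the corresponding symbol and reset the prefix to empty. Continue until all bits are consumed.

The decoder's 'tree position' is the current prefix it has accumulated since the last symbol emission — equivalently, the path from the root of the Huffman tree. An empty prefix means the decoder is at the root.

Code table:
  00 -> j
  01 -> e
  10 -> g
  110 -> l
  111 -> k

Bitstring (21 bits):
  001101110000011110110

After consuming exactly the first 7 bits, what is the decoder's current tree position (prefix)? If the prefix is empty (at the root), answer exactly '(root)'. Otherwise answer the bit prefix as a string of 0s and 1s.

Bit 0: prefix='0' (no match yet)
Bit 1: prefix='00' -> emit 'j', reset
Bit 2: prefix='1' (no match yet)
Bit 3: prefix='11' (no match yet)
Bit 4: prefix='110' -> emit 'l', reset
Bit 5: prefix='1' (no match yet)
Bit 6: prefix='11' (no match yet)

Answer: 11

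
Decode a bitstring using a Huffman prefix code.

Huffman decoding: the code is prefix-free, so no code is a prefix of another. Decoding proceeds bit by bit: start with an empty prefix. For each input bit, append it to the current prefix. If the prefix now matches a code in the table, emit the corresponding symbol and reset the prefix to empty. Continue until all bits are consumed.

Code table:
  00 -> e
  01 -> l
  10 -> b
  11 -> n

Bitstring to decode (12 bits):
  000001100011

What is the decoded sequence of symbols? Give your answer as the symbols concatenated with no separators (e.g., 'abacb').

Bit 0: prefix='0' (no match yet)
Bit 1: prefix='00' -> emit 'e', reset
Bit 2: prefix='0' (no match yet)
Bit 3: prefix='00' -> emit 'e', reset
Bit 4: prefix='0' (no match yet)
Bit 5: prefix='01' -> emit 'l', reset
Bit 6: prefix='1' (no match yet)
Bit 7: prefix='10' -> emit 'b', reset
Bit 8: prefix='0' (no match yet)
Bit 9: prefix='00' -> emit 'e', reset
Bit 10: prefix='1' (no match yet)
Bit 11: prefix='11' -> emit 'n', reset

Answer: eelben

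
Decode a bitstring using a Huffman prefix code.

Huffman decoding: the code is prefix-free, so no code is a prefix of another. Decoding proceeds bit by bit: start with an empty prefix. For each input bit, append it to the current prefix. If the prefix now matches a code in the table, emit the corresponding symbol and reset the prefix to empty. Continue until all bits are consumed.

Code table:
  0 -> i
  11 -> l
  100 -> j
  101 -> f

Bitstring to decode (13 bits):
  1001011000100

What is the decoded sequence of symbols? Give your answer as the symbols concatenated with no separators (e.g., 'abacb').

Answer: jfjij

Derivation:
Bit 0: prefix='1' (no match yet)
Bit 1: prefix='10' (no match yet)
Bit 2: prefix='100' -> emit 'j', reset
Bit 3: prefix='1' (no match yet)
Bit 4: prefix='10' (no match yet)
Bit 5: prefix='101' -> emit 'f', reset
Bit 6: prefix='1' (no match yet)
Bit 7: prefix='10' (no match yet)
Bit 8: prefix='100' -> emit 'j', reset
Bit 9: prefix='0' -> emit 'i', reset
Bit 10: prefix='1' (no match yet)
Bit 11: prefix='10' (no match yet)
Bit 12: prefix='100' -> emit 'j', reset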